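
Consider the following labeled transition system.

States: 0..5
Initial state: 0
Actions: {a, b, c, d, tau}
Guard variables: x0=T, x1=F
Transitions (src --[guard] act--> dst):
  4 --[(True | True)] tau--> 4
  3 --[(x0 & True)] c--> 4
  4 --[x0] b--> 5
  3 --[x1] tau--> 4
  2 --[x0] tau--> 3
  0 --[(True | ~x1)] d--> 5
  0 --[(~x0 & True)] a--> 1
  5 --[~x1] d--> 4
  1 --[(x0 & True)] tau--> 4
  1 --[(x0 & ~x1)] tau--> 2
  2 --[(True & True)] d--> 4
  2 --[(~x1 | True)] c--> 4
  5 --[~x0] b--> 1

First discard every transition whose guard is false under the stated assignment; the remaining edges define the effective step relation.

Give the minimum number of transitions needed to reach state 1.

Breadth-first toward 1:
  Layer 0: {0}
  Layer 1: {5}
  Layer 2: {4}
1 never appears.

Answer: UNREACHABLE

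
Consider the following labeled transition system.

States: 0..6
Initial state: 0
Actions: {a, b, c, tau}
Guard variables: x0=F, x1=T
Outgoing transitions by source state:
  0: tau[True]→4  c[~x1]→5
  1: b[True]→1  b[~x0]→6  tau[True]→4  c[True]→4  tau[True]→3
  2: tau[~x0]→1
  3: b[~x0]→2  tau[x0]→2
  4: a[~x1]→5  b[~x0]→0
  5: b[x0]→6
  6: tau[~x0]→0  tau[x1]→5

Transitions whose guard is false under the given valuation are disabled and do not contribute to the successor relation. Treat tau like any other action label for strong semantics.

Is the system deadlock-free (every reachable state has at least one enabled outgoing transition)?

R = {0,4}
  0: tau→4  [1 exit(s)]
  4: b→0  [1 exit(s)]

Answer: DEADLOCK-FREE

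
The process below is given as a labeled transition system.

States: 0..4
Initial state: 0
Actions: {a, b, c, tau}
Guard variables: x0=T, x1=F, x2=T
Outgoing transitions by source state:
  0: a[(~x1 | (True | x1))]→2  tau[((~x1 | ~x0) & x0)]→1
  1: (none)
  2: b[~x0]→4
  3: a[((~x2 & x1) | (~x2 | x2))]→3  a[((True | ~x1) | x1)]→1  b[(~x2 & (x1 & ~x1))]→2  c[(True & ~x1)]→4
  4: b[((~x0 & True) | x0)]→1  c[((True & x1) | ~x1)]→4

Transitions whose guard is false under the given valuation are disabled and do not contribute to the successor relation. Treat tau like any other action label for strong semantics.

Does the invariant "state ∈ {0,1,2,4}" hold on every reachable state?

Answer: INVARIANT HOLDS

Working:
Inv-set: {0,1,2,4}
Reach set: {0,1,2}
  0: ✓
  1: ✓
  2: ✓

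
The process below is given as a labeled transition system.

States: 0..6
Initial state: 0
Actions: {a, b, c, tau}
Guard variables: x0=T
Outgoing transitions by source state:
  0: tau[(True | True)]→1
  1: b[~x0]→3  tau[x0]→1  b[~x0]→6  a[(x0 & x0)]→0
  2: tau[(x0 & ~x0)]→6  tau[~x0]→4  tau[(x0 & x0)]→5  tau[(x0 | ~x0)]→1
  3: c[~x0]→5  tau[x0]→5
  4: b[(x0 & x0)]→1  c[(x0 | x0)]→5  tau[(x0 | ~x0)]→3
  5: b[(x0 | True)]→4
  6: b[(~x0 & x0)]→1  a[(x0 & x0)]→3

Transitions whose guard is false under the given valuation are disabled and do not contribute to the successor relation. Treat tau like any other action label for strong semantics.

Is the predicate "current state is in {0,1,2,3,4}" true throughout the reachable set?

Allowed set {0,1,2,3,4}
R = {0,1}
  0: safe
  1: safe

Answer: INVARIANT HOLDS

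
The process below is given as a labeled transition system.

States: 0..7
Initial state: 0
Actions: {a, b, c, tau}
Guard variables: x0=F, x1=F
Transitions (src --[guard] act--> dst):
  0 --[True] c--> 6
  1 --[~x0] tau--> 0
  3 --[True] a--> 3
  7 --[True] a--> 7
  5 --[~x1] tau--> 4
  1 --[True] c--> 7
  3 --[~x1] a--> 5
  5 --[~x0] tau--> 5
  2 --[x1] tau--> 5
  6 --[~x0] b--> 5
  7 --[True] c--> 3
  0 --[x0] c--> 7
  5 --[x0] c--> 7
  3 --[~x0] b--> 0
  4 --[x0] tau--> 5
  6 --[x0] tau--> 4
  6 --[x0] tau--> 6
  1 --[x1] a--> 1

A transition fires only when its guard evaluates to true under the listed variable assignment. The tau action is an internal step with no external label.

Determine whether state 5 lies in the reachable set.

Answer: REACHABLE

Working:
11 transition(s) survive guard evaluation.
L0 = {0}
L1 = {6}  now seen {0,6}
L2 = {5}  now seen {0,5,6}
L3 = {4}  now seen {0,4,5,6}
Reachable = {0,4,5,6}
witness 5: c·b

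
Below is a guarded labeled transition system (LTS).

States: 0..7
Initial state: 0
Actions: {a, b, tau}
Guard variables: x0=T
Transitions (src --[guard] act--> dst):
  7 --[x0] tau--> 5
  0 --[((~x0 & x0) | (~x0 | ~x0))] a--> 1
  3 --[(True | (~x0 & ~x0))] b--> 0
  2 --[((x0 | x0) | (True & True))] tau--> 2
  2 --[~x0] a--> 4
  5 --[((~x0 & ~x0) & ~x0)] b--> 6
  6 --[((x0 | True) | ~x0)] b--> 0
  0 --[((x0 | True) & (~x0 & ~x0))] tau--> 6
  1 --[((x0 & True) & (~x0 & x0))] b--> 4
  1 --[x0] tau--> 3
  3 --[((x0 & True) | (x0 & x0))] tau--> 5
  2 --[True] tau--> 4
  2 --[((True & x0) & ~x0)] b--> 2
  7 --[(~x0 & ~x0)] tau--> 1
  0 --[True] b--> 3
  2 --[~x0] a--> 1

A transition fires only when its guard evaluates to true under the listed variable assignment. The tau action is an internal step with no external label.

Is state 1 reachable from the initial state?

Answer: UNREACHABLE

Trace:
Guard filter leaves 8 enabled edge(s).
depth 0: {0}
depth 1: {3}  now seen {0,3}
depth 2: {5}  now seen {0,3,5}
Reach set: {0,3,5}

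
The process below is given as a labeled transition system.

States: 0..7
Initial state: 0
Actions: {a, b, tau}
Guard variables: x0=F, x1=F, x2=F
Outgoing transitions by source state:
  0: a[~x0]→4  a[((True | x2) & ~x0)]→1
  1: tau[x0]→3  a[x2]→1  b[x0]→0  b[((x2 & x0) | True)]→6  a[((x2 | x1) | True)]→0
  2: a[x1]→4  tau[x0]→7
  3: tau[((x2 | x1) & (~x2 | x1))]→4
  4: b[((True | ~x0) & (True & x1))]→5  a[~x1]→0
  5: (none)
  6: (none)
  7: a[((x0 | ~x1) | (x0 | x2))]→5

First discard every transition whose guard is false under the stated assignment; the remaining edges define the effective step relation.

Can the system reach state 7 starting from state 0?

6 transition(s) survive guard evaluation.
L0 = {0}
L1 = {1,4}  now seen {0,1,4}
L2 = {6}  now seen {0,1,4,6}
Reachable = {0,1,4,6}

Answer: UNREACHABLE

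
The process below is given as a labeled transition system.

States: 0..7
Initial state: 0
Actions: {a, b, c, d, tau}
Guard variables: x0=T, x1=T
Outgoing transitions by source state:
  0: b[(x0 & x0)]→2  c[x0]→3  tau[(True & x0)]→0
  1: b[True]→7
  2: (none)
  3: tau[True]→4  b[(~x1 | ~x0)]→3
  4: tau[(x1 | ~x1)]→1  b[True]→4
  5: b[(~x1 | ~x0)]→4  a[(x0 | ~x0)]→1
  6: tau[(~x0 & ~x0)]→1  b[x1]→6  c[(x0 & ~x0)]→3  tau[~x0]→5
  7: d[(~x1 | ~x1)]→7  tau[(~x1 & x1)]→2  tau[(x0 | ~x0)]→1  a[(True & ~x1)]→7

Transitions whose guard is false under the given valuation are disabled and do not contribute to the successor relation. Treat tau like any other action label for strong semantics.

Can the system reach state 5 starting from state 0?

Answer: UNREACHABLE

Trace:
After dropping false guards: 10 live edges.
Layer 0: {0}
Layer 1: {2,3}  total {0,2,3}
Layer 2: {4}  total {0,2,3,4}
Layer 3: {1}  total {0,1,2,3,4}
Layer 4: {7}  total {0,1,2,3,4,7}
R = {0,1,2,3,4,7}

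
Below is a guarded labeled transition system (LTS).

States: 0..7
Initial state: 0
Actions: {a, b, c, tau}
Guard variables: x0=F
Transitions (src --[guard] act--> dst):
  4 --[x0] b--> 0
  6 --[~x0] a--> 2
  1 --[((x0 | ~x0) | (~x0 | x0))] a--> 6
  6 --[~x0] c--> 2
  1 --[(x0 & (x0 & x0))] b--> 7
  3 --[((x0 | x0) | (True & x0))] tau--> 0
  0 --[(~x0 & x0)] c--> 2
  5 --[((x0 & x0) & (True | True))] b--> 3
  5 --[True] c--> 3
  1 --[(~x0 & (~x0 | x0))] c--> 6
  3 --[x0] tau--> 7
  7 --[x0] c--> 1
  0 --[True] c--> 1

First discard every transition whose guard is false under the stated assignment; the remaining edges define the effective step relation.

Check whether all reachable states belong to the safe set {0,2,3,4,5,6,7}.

Answer: INVARIANT VIOLATED at state 1

Working:
Allowed set {0,2,3,4,5,6,7}
R = {0,1,2,6}
  0: ok
  1: outside
  2: ok
  6: ok
reach 1 via c — violates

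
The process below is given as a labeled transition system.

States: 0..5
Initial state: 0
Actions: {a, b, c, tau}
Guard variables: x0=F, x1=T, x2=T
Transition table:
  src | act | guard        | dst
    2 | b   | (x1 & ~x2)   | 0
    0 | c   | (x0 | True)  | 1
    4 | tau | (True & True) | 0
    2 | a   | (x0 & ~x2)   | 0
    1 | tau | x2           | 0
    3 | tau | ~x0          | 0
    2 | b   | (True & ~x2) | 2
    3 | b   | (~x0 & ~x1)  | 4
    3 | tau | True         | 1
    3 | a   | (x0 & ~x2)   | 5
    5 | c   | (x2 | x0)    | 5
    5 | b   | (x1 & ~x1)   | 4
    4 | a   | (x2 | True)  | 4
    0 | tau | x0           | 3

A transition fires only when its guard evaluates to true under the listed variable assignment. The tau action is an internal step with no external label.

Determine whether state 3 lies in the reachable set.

7 transition(s) survive guard evaluation.
L0 = {0}
L1 = {1}  cumulative {0,1}
Reachable = {0,1}

Answer: UNREACHABLE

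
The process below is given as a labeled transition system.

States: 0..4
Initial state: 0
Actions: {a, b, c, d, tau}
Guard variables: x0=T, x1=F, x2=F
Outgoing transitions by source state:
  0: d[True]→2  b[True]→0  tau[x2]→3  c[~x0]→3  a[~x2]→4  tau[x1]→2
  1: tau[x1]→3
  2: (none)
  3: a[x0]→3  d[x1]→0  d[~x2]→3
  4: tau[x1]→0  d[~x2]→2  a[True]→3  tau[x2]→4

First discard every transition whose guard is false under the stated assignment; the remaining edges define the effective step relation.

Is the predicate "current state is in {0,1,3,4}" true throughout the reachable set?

Safe = {0,1,3,4}
R = {0,2,3,4}
  0: ok
  2: outside
  3: ok
  4: ok
witness against invariant: d → 2

Answer: INVARIANT VIOLATED at state 2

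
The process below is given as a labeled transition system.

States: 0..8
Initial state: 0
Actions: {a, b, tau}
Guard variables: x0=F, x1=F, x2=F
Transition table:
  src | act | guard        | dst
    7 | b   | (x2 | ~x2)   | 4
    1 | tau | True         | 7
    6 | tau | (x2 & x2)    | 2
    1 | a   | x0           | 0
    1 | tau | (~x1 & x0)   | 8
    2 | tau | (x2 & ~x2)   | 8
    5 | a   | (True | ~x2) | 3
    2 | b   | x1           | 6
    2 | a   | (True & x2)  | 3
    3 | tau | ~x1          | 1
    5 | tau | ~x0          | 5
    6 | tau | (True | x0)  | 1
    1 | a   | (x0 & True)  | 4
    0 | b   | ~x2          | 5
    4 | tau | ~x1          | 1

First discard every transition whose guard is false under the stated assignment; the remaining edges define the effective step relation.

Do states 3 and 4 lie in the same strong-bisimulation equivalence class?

Answer: BISIMILAR

Trace:
Bisimulation quotient by refinement:
  round 0: {{0,1,2,3,4,5,6,7,8}}
  round 1: {{0,7},{1,3,4,6},{2,8},{5}}
  round 2: {{0},{1},{2,8},{3,4,6},{5},{7}}
stable after 3 split(s): 6 block(s)
class of 3: {3,4,6}; class of 4: {3,4,6}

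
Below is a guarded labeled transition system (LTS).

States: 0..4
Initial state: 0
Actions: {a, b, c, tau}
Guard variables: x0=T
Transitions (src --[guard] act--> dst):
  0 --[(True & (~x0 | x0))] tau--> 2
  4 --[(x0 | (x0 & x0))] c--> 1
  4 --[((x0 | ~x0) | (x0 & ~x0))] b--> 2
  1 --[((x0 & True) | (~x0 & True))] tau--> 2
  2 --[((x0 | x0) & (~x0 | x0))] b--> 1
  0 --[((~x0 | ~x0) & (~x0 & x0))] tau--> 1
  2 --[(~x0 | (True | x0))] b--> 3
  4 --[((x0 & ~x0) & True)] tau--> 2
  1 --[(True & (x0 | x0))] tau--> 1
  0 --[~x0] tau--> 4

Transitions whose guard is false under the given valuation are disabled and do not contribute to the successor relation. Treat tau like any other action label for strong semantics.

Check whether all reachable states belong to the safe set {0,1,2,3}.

Answer: INVARIANT HOLDS

Working:
Inv-set: {0,1,2,3}
R = {0,1,2,3}
  0: safe
  1: safe
  2: safe
  3: safe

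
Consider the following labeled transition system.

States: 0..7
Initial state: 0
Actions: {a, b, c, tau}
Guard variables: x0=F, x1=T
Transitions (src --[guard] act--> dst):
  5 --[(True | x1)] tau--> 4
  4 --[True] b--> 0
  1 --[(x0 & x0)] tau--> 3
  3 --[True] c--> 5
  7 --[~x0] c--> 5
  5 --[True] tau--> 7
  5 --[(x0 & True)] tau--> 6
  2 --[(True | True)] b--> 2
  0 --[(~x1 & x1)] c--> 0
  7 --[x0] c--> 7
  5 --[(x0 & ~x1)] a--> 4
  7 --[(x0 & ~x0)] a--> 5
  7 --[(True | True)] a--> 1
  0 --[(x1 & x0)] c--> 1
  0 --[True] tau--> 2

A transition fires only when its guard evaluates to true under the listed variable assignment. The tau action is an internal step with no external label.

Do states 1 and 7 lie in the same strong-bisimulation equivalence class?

Compute ~ classes (split until stable):
  P[0] = {{0,1,2,3,4,5,6,7}}
  P[1] = {{0,5},{1,6},{2,4},{3},{7}}
  P[2] = {{0},{1,6},{2},{3},{4},{5},{7}}
Fixed point at round 3; 7 class(es).
1∈{1,6}, 7∈{7}

Answer: NOT BISIMILAR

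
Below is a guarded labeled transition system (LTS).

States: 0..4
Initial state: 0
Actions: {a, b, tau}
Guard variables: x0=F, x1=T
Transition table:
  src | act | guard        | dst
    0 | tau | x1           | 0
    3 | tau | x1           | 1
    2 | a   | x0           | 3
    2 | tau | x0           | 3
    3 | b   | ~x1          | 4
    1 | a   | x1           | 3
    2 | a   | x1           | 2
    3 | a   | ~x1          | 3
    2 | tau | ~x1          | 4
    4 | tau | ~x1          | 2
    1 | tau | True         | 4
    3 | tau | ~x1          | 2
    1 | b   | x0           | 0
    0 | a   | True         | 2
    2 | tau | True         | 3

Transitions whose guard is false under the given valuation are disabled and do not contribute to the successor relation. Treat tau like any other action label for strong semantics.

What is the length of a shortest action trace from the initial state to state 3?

BFS to 3:
  depth 0: {0}
  depth 1: {2}
  depth 2: {3}
3 enters at depth 2; path a·tau

Answer: 2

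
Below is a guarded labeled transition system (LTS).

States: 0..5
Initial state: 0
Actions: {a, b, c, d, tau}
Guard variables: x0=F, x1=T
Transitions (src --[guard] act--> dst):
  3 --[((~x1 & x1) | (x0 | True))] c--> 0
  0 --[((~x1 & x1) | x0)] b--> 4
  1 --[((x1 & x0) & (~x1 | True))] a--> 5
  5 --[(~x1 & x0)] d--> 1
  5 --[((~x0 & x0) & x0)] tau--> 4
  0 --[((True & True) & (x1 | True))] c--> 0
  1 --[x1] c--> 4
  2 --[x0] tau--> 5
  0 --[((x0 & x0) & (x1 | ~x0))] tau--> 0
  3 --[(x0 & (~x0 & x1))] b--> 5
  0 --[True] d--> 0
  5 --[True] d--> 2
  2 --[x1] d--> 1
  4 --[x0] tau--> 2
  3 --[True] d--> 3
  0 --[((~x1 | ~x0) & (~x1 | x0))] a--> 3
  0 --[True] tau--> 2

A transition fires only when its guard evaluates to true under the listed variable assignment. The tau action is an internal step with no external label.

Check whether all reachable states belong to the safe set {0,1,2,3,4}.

Safe = {0,1,2,3,4}
R = {0,1,2,4}
  0: ok
  1: ok
  2: ok
  4: ok

Answer: INVARIANT HOLDS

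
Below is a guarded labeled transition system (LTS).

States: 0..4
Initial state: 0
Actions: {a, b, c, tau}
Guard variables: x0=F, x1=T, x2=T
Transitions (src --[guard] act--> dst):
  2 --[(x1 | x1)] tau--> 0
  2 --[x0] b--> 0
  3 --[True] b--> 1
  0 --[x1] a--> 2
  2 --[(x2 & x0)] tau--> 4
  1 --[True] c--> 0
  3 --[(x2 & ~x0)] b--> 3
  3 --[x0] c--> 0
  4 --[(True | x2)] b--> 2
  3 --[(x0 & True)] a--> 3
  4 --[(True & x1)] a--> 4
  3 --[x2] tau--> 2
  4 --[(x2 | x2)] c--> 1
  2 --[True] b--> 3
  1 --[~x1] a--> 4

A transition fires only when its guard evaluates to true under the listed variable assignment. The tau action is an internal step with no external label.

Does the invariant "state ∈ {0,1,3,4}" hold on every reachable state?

Answer: INVARIANT VIOLATED at state 2

Trace:
Inv-set: {0,1,3,4}
R = {0,1,2,3}
  0: safe
  1: safe
  2: outside
  3: safe
witness against invariant: a → 2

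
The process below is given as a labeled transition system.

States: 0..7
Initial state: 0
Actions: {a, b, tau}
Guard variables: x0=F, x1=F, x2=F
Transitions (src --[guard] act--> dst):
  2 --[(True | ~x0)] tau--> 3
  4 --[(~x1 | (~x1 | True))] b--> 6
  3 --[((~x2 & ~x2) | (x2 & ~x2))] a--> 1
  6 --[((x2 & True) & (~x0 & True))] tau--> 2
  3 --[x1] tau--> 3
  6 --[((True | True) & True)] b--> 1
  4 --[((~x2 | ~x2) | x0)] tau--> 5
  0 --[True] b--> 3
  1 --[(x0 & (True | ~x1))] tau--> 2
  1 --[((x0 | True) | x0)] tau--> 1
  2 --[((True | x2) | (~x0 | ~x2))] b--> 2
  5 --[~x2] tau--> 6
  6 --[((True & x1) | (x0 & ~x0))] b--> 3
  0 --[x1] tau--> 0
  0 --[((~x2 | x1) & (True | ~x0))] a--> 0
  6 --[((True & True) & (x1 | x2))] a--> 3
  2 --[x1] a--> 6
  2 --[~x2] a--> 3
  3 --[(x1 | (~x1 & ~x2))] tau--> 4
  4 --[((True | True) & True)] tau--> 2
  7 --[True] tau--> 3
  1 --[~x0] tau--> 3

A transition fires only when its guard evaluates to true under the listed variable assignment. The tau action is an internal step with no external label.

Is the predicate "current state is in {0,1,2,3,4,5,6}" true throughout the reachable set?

Answer: INVARIANT HOLDS

Working:
Inv-set: {0,1,2,3,4,5,6}
R = {0,1,2,3,4,5,6}
  0: safe
  1: safe
  2: safe
  3: safe
  4: safe
  5: safe
  6: safe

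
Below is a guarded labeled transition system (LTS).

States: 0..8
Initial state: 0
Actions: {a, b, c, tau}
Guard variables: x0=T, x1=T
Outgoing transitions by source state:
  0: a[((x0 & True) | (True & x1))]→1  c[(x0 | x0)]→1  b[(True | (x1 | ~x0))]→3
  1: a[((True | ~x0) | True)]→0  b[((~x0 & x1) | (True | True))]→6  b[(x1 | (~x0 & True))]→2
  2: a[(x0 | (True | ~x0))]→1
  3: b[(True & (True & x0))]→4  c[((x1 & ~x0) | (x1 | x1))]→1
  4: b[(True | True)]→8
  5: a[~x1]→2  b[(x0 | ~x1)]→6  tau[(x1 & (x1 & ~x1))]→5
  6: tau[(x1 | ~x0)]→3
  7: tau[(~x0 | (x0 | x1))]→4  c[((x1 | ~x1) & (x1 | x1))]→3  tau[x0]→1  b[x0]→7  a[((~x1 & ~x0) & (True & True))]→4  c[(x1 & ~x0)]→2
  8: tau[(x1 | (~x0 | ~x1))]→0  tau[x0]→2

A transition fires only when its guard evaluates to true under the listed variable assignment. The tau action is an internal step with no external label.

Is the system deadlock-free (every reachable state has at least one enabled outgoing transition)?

R = {0,1,2,3,4,6,8}
  0: a→1  b→3  c→1  [3 out]
  1: a→0  b→2  b→6  [3 out]
  2: a→1  [1 out]
  3: b→4  c→1  [2 out]
  4: b→8  [1 out]
  6: tau→3  [1 out]
  8: tau→0  tau→2  [2 out]

Answer: DEADLOCK-FREE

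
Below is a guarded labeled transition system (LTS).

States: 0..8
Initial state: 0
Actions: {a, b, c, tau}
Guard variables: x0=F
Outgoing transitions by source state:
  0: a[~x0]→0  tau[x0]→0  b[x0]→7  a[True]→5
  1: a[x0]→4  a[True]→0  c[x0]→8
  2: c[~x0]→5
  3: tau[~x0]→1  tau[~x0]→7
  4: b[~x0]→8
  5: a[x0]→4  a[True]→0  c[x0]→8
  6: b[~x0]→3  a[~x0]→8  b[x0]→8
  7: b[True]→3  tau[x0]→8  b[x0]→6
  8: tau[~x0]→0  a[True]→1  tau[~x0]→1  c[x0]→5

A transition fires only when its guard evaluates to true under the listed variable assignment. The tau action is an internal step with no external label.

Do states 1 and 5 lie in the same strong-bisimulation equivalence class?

Refine partition for ~:
  P[0] = {{0,1,2,3,4,5,6,7,8}}
  P[1] = {{0,1,5},{2},{3},{4,7},{6},{8}}
  P[2] = {{0,1,5},{2},{3},{4},{6},{7},{8}}
Fixed point at round 3; 7 class(es).
1∈{0,1,5}, 5∈{0,1,5}

Answer: BISIMILAR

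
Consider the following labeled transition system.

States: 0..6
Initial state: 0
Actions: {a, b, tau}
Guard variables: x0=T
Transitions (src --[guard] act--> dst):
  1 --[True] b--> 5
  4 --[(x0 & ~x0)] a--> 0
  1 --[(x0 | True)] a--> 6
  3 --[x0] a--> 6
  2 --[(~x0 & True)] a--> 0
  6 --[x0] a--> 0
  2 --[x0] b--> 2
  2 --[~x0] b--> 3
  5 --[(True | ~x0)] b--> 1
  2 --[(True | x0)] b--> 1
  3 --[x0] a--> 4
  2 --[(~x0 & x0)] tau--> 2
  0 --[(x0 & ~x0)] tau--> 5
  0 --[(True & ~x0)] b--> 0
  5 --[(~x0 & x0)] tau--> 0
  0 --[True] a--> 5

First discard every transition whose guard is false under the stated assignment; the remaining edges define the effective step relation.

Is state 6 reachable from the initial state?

Answer: REACHABLE

Analysis:
After dropping false guards: 9 live edges.
depth 0: {0}
depth 1: {5}  now seen {0,5}
depth 2: {1}  now seen {0,1,5}
depth 3: {6}  now seen {0,1,5,6}
Reachable = {0,1,5,6}
trace reaching 6: a·b·a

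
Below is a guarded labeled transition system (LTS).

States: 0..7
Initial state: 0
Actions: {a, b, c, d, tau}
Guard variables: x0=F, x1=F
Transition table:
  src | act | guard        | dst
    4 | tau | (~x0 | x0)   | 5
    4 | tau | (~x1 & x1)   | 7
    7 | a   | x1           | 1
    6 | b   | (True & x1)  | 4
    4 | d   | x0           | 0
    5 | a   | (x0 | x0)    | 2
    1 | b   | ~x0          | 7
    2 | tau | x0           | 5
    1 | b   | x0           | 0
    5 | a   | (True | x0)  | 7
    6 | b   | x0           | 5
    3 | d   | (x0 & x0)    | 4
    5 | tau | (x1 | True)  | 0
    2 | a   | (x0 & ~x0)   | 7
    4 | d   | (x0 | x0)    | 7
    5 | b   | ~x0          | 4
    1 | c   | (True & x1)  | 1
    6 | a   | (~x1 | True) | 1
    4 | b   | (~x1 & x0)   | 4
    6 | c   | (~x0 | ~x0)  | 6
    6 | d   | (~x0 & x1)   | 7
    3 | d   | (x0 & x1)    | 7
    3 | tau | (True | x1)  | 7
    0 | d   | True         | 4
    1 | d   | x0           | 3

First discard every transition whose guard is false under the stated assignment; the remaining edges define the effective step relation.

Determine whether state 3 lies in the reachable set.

Answer: UNREACHABLE

Trace:
Guard filter leaves 9 enabled edge(s).
Layer 0: {0}
Layer 1: {4}  now seen {0,4}
Layer 2: {5}  now seen {0,4,5}
Layer 3: {7}  now seen {0,4,5,7}
Reach set: {0,4,5,7}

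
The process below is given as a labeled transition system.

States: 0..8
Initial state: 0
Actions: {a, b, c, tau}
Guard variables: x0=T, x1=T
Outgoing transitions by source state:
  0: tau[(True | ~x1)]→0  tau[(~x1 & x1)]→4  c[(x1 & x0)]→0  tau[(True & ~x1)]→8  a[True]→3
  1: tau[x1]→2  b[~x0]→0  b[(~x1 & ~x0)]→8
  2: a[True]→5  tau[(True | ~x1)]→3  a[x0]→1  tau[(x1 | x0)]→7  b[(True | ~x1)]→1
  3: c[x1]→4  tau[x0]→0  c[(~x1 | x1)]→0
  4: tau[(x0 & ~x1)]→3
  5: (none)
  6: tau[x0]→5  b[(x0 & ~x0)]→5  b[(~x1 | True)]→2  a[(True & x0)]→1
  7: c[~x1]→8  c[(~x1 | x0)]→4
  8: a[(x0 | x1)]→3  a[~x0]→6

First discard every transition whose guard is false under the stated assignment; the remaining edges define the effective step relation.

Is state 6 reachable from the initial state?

Answer: UNREACHABLE

Working:
Guard filter leaves 17 enabled edge(s).
L0 = {0}
L1 = {3}  now seen {0,3}
L2 = {4}  now seen {0,3,4}
Reachable = {0,3,4}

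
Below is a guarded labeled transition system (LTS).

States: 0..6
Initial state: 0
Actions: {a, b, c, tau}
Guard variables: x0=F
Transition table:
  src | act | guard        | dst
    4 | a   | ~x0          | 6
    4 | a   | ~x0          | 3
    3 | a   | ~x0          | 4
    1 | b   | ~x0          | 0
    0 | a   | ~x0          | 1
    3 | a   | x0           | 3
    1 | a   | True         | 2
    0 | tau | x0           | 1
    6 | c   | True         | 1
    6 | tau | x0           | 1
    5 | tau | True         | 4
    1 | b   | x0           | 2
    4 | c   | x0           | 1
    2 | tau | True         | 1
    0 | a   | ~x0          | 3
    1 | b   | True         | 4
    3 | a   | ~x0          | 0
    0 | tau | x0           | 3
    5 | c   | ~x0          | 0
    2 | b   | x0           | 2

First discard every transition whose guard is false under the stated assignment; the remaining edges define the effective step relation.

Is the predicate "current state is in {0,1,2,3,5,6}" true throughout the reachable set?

Answer: INVARIANT VIOLATED at state 4

Trace:
Safe = {0,1,2,3,5,6}
Reachable = {0,1,2,3,4,6}
  0: ok
  1: ok
  2: ok
  3: ok
  4: ✗ unsafe
  6: ok
witness against invariant: a·b → 4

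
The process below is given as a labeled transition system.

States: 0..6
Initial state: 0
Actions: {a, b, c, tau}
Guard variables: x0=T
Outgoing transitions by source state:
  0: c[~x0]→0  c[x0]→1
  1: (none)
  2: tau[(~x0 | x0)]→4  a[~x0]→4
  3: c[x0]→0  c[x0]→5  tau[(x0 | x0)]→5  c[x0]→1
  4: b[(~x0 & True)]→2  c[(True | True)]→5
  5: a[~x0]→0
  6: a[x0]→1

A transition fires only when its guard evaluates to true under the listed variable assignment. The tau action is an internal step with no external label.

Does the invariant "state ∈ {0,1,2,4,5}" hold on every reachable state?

Answer: INVARIANT HOLDS

Trace:
Safe = {0,1,2,4,5}
Reachable = {0,1}
  0: ✓
  1: ✓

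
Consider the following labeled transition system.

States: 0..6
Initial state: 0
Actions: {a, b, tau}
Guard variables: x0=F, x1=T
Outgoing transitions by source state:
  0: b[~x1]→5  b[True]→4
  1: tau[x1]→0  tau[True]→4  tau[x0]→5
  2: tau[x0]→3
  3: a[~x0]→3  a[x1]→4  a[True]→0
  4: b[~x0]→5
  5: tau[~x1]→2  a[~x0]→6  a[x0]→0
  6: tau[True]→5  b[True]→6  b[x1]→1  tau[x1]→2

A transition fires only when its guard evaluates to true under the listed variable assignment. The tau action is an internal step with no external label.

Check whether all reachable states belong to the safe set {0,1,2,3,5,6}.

Answer: INVARIANT VIOLATED at state 4

Trace:
Safe = {0,1,2,3,5,6}
Reachable = {0,1,2,4,5,6}
  0: ✓
  1: ✓
  2: ✓
  4: ✗ unsafe
  5: ✓
  6: ✓
reach 4 via b — violates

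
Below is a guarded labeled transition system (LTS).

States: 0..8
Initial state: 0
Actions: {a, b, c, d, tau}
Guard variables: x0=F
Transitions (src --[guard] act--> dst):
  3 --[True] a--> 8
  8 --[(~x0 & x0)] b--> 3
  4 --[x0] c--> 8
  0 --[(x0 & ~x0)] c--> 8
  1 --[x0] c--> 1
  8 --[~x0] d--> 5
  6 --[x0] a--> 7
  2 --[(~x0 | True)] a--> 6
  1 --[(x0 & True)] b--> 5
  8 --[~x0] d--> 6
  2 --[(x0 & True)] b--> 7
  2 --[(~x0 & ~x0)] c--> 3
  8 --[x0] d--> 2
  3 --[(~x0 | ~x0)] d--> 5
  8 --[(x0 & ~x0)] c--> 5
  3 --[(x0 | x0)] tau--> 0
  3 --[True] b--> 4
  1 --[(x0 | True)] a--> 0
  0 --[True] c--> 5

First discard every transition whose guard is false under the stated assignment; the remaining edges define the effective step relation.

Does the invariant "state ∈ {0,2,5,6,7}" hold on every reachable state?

Answer: INVARIANT HOLDS

Analysis:
Allowed set {0,2,5,6,7}
Reachable = {0,5}
  0: ✓
  5: ✓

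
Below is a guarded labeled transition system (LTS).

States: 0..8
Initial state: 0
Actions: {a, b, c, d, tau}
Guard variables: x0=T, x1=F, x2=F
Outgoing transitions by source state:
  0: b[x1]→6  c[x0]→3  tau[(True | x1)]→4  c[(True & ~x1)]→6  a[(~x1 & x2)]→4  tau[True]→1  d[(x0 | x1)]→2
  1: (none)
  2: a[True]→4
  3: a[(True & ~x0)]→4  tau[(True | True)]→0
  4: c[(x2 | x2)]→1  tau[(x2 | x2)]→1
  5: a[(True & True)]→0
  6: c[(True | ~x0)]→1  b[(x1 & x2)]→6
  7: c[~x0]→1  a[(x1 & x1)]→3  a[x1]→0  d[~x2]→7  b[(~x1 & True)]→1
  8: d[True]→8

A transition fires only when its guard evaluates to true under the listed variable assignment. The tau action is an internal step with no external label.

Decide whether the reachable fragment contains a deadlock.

Reach set: {0,1,2,3,4,6}
  0: c→3  c→6  d→2  tau→1  tau→4  [5 exit(s)]
  1: ∅  [STUCK]
  2: a→4  [1 exit(s)]
  3: tau→0  [1 exit(s)]
  4: ∅  [STUCK]
  6: c→1  [1 exit(s)]
witness 1: tau

Answer: DEADLOCK at state 1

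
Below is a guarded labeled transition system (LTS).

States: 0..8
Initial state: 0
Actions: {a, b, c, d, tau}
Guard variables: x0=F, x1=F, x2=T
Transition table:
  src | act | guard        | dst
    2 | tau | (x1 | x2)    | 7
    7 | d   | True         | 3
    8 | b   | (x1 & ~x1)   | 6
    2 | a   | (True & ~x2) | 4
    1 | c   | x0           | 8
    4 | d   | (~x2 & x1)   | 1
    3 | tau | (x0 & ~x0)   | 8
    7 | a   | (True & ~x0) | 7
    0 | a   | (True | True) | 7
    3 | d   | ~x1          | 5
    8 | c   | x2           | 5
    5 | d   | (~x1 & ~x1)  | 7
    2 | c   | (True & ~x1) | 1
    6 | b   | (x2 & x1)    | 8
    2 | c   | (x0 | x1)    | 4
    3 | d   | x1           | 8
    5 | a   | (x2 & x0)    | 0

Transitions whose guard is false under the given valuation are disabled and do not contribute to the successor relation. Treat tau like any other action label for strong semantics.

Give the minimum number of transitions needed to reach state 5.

Answer: 3

Working:
Layered search for 5:
  L0 = {0}
  L1 = {7}
  L2 = {3}
  L3 = {5}
first hit 5 at d=3 via a·d·d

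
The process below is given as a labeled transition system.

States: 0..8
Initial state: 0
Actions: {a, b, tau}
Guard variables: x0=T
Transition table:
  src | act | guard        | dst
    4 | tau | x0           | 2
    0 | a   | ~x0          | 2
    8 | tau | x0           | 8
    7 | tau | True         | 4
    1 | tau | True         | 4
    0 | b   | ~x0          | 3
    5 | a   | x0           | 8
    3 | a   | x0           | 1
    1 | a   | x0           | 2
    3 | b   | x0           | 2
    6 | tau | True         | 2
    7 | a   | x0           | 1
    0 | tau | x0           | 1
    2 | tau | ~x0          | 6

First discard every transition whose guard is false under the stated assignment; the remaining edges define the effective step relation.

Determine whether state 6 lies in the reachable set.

Answer: UNREACHABLE

Working:
Guard filter leaves 11 enabled edge(s).
L0 = {0}
L1 = {1}  now seen {0,1}
L2 = {2,4}  now seen {0,1,2,4}
Reachable = {0,1,2,4}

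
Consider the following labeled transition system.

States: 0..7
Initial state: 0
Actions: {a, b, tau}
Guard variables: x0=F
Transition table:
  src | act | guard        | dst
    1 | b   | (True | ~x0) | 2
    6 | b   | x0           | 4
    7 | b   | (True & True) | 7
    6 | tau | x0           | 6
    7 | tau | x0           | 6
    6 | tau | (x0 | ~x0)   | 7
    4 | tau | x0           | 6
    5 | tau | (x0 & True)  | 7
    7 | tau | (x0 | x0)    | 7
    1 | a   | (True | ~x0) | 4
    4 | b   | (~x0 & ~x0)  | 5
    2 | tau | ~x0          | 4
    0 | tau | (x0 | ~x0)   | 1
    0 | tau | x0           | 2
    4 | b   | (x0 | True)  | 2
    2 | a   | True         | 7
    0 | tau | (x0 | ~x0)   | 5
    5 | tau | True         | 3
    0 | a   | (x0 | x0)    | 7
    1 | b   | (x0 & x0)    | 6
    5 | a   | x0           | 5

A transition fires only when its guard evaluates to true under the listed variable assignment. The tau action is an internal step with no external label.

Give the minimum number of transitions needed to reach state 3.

Answer: 2

Working:
BFS to 3:
  Layer 0: {0}
  Layer 1: {1,5}
  Layer 2: {2,3,4}
first hit 3 at d=2 via tau·tau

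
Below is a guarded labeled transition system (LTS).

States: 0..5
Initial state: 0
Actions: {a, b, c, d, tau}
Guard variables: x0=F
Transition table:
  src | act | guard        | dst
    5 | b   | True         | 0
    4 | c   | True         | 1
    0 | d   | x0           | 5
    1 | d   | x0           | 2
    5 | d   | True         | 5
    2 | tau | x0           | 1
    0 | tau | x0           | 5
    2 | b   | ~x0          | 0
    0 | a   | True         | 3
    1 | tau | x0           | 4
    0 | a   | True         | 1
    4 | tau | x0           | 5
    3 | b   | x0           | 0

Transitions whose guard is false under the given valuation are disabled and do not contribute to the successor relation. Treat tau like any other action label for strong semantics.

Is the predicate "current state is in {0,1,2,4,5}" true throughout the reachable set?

Answer: INVARIANT VIOLATED at state 3

Analysis:
Inv-set: {0,1,2,4,5}
R = {0,1,3}
  0: safe
  1: safe
  3: ✗ unsafe
counterexample path to 3: a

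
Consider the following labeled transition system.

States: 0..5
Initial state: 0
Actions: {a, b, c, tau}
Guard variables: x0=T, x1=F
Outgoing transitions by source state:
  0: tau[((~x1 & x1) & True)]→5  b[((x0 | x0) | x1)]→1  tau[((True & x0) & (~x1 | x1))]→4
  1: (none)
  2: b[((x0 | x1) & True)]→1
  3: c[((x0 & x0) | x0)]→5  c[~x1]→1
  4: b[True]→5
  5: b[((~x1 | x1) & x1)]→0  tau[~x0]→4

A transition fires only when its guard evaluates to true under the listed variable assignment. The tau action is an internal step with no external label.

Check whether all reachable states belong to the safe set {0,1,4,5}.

Safe = {0,1,4,5}
Reachable = {0,1,4,5}
  0: ok
  1: ok
  4: ok
  5: ok

Answer: INVARIANT HOLDS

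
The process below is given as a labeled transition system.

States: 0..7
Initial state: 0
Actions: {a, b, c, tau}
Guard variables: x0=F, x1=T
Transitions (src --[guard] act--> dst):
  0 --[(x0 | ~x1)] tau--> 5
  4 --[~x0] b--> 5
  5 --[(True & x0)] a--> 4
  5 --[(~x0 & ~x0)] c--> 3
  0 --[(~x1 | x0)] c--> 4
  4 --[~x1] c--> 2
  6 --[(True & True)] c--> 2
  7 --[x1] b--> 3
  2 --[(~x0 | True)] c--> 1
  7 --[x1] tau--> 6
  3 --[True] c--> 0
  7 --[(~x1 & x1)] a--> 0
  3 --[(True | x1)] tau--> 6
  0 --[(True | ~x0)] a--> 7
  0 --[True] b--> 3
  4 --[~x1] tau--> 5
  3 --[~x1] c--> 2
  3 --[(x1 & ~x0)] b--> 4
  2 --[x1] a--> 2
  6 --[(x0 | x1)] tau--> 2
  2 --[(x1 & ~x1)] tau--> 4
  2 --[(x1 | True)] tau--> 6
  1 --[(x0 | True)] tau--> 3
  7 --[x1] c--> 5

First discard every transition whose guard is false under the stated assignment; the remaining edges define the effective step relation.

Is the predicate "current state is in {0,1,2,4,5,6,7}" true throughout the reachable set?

Inv-set: {0,1,2,4,5,6,7}
Reach set: {0,1,2,3,4,5,6,7}
  0: ✓
  1: ✓
  2: ✓
  3: VIOLATES
  4: ✓
  5: ✓
  6: ✓
  7: ✓
witness against invariant: b → 3

Answer: INVARIANT VIOLATED at state 3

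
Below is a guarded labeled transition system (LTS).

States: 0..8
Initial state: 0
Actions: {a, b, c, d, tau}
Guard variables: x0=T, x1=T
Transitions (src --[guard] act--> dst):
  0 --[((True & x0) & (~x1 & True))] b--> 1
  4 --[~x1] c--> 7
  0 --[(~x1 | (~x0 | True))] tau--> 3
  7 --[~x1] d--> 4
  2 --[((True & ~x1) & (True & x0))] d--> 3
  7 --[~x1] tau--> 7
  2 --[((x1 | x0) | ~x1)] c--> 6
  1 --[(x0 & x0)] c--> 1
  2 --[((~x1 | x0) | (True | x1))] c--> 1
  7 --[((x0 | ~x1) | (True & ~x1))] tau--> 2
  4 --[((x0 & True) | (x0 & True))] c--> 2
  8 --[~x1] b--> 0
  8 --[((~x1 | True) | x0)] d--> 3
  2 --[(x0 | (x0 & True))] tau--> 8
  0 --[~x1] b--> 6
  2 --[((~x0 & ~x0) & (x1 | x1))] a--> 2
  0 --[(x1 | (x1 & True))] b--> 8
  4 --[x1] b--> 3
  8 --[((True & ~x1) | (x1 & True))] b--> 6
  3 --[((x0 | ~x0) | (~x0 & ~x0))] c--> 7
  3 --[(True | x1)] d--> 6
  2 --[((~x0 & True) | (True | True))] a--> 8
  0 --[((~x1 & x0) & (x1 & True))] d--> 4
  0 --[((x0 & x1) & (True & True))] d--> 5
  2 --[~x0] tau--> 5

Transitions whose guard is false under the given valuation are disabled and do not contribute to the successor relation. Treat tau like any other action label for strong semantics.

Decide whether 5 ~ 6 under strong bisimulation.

Bisimulation quotient by refinement:
  π0 = {{0,1,2,3,4,5,6,7,8}}
  π1 = {{0},{1},{2},{3},{4},{5,6},{7},{8}}
Fixed point at round 2; 8 class(es).
5∈{5,6}, 6∈{5,6}

Answer: BISIMILAR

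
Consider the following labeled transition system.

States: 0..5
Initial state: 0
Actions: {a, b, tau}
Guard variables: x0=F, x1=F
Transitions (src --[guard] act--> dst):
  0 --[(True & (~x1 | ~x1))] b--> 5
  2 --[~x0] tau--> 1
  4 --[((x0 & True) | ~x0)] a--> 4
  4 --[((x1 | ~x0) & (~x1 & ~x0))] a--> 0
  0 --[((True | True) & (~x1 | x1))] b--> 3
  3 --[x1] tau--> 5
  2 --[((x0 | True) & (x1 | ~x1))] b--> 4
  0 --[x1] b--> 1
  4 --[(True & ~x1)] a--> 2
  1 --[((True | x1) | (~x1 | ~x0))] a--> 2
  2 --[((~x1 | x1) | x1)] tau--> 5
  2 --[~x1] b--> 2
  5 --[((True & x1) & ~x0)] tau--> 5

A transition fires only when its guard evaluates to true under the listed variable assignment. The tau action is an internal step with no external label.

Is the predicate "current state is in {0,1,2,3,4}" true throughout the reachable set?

Answer: INVARIANT VIOLATED at state 5

Working:
Allowed set {0,1,2,3,4}
Reachable = {0,3,5}
  0: safe
  3: safe
  5: ✗ unsafe
counterexample path to 5: b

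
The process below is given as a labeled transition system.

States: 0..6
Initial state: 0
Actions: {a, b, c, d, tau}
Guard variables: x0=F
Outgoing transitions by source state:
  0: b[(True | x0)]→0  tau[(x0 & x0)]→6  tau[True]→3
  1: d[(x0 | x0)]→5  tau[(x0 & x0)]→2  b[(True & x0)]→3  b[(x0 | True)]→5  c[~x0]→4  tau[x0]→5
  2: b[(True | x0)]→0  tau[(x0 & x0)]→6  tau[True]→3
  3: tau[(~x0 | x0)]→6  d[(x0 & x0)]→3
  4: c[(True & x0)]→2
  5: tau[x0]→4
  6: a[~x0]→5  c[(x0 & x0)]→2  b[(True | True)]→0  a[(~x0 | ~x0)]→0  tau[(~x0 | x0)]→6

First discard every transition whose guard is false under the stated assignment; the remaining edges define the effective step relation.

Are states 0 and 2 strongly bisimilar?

Answer: BISIMILAR

Analysis:
Refine partition for ~:
  P[0] = {{0,1,2,3,4,5,6}}
  P[1] = {{0,2},{1},{3},{4,5},{6}}
5 equivalence class(es) (converged in 2)
class of 0: {0,2}; class of 2: {0,2}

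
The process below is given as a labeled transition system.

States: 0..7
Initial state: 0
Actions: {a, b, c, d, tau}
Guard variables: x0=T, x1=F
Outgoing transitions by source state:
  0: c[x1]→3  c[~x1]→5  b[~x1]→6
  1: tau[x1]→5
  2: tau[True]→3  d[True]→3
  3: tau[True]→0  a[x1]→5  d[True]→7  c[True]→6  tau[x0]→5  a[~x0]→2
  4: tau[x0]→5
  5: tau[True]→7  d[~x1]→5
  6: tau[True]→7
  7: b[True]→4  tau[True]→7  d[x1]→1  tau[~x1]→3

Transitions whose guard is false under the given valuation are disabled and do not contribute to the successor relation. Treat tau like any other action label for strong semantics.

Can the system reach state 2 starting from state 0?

Guard filter leaves 15 enabled edge(s).
depth 0: {0}
depth 1: {5,6}  now seen {0,5,6}
depth 2: {7}  now seen {0,5,6,7}
depth 3: {3,4}  now seen {0,3,4,5,6,7}
Reachable = {0,3,4,5,6,7}

Answer: UNREACHABLE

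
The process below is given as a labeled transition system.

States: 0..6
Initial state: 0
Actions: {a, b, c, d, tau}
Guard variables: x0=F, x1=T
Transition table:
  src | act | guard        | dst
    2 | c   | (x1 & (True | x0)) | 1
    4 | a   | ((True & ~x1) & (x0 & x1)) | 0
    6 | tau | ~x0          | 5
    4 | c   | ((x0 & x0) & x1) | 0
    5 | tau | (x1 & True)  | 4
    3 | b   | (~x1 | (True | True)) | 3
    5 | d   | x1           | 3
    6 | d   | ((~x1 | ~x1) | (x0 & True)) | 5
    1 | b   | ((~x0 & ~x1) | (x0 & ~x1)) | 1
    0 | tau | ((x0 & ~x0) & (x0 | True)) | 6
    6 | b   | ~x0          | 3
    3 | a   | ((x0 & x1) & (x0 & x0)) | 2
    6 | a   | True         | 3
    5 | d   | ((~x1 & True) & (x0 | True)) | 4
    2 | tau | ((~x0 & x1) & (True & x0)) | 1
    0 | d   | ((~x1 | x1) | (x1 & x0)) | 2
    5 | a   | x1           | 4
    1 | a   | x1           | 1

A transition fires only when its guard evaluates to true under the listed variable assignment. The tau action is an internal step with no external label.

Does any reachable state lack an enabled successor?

Answer: DEADLOCK-FREE

Analysis:
R = {0,1,2}
  0: d→2  [deg 1]
  1: a→1  [deg 1]
  2: c→1  [deg 1]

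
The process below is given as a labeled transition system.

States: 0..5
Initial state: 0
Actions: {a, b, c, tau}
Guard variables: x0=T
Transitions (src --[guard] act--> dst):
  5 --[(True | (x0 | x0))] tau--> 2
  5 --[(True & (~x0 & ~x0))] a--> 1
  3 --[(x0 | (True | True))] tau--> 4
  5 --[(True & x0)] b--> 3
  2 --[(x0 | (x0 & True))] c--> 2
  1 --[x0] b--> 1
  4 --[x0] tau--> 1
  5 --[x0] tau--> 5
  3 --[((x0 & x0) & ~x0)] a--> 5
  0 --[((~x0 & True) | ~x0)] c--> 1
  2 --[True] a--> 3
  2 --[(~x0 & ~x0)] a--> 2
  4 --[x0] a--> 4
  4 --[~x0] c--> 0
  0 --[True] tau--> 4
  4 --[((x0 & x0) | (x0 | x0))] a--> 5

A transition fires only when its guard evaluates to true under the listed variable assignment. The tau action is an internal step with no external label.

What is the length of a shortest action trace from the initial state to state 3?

BFS to 3:
  Layer 0: {0}
  Layer 1: {4}
  Layer 2: {1,5}
  Layer 3: {2,3}
3 enters at depth 3; path tau·a·b

Answer: 3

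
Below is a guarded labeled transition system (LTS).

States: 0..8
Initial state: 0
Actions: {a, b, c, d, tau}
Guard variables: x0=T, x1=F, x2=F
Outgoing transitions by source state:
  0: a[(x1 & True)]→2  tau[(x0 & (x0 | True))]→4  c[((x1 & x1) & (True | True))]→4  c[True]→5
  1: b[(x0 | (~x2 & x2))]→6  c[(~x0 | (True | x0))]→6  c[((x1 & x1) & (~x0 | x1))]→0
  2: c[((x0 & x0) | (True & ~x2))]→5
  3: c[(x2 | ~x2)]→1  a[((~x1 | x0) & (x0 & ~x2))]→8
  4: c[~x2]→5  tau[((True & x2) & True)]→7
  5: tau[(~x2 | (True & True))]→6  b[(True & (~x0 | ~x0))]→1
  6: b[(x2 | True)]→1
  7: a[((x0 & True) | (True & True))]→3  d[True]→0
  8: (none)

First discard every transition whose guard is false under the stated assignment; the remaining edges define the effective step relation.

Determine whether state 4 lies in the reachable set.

After dropping false guards: 12 live edges.
L0 = {0}
L1 = {4,5}  now seen {0,4,5}
L2 = {6}  now seen {0,4,5,6}
L3 = {1}  now seen {0,1,4,5,6}
R = {0,1,4,5,6}
Path to 4: tau

Answer: REACHABLE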